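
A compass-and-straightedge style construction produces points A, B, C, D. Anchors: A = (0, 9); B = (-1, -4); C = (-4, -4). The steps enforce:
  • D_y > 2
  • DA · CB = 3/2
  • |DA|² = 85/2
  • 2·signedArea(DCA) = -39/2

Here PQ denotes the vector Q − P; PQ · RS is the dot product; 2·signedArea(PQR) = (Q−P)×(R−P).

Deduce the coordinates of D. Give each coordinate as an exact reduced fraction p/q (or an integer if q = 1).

1. D_x = -1/2  [2·signedArea(DCA) = -39/2 ∩ DA · CB = 3/2]
2. D_y = 5/2  [2·signedArea(DCA) = -39/2 ∩ DA · CB = 3/2]
   → D = (-1/2, 5/2)

D = (-1/2, 5/2)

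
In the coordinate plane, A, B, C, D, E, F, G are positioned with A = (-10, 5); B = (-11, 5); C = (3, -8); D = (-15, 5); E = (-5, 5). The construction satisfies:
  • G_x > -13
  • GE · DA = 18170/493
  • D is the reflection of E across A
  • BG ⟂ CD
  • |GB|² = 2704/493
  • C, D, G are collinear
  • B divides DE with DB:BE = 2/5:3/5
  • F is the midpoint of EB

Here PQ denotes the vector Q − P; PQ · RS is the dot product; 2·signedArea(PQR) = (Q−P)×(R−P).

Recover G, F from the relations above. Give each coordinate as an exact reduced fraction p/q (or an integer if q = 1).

1. G_x = -6099/493  [C, D, G are collinear ∩ BG ⟂ CD]
2. G_y = 1529/493  [C, D, G are collinear ∩ BG ⟂ CD]
   → G = (-6099/493, 1529/493)
3. F_x = -8  [F is the midpoint of EB]
4. F_y = 5  [F is the midpoint of EB]
   → F = (-8, 5)

F = (-8, 5)
G = (-6099/493, 1529/493)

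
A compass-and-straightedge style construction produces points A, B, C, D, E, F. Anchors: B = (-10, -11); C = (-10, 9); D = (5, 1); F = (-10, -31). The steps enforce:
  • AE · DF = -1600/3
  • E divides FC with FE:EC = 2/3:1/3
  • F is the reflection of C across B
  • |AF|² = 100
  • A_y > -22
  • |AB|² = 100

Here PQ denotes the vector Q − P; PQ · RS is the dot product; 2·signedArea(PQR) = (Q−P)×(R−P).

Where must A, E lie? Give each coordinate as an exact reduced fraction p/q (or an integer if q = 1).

A = (-10, -21)
E = (-10, -13/3)

1. E_x = -10  [E divides FC with FE:EC = 2/3:1/3]
2. E_y = -13/3  [E divides FC with FE:EC = 2/3:1/3]
   → E = (-10, -13/3)
3. A_x = -10  [line 15·x + 32·y + 822 = 0 ∩ |AF|² = 100]
4. A_y = -21  [line 15·x + 32·y + 822 = 0 ∩ |AF|² = 100]
   → A = (-10, -21)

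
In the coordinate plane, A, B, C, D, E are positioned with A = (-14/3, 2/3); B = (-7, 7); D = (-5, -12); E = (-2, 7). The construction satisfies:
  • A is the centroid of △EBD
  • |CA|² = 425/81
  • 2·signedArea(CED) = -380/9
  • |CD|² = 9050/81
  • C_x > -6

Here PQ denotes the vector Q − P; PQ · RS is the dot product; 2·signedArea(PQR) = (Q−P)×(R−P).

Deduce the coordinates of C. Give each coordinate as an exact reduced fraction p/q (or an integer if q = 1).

C = (-50/9, -13/9)

1. C_x = -50/9  [line 19·x + -3·y + 911/9 = 0 ∩ |CD|² = 9050/81]
2. C_y = -13/9  [line 19·x + -3·y + 911/9 = 0 ∩ |CD|² = 9050/81]
   → C = (-50/9, -13/9)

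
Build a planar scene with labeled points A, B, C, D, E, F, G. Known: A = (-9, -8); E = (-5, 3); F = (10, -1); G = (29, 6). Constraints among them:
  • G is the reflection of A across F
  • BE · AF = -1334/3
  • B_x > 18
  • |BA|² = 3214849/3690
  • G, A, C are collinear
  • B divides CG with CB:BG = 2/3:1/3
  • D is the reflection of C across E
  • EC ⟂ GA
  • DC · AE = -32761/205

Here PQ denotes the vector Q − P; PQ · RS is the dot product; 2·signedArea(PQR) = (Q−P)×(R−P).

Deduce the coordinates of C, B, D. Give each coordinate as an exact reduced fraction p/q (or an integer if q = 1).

B = (22997/1230, 2711/1230)
C = (-783/410, -2209/410)
D = (-3317/410, 4669/410)

1. C_x = -783/410  [G, A, C are collinear ∩ EC ⟂ GA]
2. C_y = -2209/410  [G, A, C are collinear ∩ EC ⟂ GA]
   → C = (-783/410, -2209/410)
3. B_x = 22997/1230  [B divides CG with CB:BG = 2/3:1/3]
4. B_y = 2711/1230  [B divides CG with CB:BG = 2/3:1/3]
   → B = (22997/1230, 2711/1230)
5. D_x = -3317/410  [D is the reflection of C across E]
6. D_y = 4669/410  [D is the reflection of C across E]
   → D = (-3317/410, 4669/410)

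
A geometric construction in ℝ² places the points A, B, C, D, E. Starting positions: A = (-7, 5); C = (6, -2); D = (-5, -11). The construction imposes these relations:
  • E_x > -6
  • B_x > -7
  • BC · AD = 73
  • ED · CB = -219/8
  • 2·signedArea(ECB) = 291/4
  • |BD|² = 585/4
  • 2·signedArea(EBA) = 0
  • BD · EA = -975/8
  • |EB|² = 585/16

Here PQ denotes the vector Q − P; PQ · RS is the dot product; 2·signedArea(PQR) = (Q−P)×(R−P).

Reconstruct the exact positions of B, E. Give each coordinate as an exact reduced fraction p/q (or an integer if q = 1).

1. B_x = -13/2  [line -2·x + 16·y + -29 = 0 ∩ |BD|² = 585/4]
2. B_y = 1  [line -2·x + 16·y + -29 = 0 ∩ |BD|² = 585/4]
   → B = (-13/2, 1)
3. E_x = -23/4  [BD · EA = -975/8 ∩ 2·signedArea(EBA) = 0]
4. E_y = -5  [BD · EA = -975/8 ∩ 2·signedArea(EBA) = 0]
   → E = (-23/4, -5)

B = (-13/2, 1)
E = (-23/4, -5)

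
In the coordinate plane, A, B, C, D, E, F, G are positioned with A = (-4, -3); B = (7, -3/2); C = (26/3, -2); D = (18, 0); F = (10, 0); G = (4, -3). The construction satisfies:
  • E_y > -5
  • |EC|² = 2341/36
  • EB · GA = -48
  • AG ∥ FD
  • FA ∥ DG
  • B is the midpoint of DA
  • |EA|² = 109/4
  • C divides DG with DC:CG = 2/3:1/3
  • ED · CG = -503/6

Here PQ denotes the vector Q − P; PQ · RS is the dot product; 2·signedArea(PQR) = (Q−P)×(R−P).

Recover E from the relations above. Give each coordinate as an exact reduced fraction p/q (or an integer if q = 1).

1. E_x = 1  [EB · GA = -48 ∩ ED · CG = -503/6]
2. E_y = -9/2  [EB · GA = -48 ∩ ED · CG = -503/6]
   → E = (1, -9/2)

E = (1, -9/2)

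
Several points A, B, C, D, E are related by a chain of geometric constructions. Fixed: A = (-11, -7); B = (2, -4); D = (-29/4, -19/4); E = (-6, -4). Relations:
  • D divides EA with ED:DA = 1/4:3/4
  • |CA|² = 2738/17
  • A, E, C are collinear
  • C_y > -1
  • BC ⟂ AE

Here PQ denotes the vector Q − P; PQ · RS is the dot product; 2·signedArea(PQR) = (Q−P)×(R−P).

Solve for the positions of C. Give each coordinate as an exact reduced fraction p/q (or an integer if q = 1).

C = (-2/17, -8/17)

1. C_x = -2/17  [A, E, C are collinear ∩ BC ⟂ AE]
2. C_y = -8/17  [A, E, C are collinear ∩ BC ⟂ AE]
   → C = (-2/17, -8/17)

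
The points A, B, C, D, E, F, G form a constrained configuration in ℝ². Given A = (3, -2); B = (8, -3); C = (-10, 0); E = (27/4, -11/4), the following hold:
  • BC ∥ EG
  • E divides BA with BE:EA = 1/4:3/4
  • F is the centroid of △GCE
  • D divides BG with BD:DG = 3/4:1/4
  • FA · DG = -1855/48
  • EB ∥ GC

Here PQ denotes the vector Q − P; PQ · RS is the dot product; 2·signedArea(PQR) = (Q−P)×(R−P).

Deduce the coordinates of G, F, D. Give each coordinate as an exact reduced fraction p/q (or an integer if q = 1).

D = (-103/16, -9/16)
F = (-29/6, -5/6)
G = (-45/4, 1/4)

1. G_x = -45/4  [EB ∥ GC ∩ BC ∥ EG]
2. G_y = 1/4  [EB ∥ GC ∩ BC ∥ EG]
   → G = (-45/4, 1/4)
3. F_x = -29/6  [F is the centroid of △GCE]
4. F_y = -5/6  [F is the centroid of △GCE]
   → F = (-29/6, -5/6)
5. D_x = -103/16  [D divides BG with BD:DG = 3/4:1/4]
6. D_y = -9/16  [D divides BG with BD:DG = 3/4:1/4]
   → D = (-103/16, -9/16)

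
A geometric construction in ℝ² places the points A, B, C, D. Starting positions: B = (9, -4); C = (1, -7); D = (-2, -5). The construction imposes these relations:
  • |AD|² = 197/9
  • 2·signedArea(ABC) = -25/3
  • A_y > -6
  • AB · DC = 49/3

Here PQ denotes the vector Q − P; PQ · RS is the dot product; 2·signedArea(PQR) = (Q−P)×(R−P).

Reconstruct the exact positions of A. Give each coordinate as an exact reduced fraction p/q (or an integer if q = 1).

A = (8/3, -16/3)

1. A_x = 8/3  [2·signedArea(ABC) = -25/3 ∩ AB · DC = 49/3]
2. A_y = -16/3  [2·signedArea(ABC) = -25/3 ∩ AB · DC = 49/3]
   → A = (8/3, -16/3)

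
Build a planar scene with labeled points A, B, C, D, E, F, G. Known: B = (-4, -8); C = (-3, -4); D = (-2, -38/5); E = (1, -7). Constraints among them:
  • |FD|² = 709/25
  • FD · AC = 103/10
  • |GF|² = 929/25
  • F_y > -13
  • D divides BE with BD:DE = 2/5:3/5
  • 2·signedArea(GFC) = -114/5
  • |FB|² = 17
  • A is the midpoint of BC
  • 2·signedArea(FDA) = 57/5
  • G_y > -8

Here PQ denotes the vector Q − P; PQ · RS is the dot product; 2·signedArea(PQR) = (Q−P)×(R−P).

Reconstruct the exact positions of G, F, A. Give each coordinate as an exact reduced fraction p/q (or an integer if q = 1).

A = (-7/2, -6)
F = (-5, -12)
G = (-1, -37/5)

1. A_x = -7/2  [A is the midpoint of BC]
2. A_y = -6  [A is the midpoint of BC]
   → A = (-7/2, -6)
3. F_x = -5  [FD · AC = 103/10 ∩ 2·signedArea(FDA) = 57/5]
4. F_y = -12  [FD · AC = 103/10 ∩ 2·signedArea(FDA) = 57/5]
   → F = (-5, -12)
5. G_x = -1  [line -8·x + 2·y + 34/5 = 0 ∩ |GF|² = 929/25]
6. G_y = -37/5  [line -8·x + 2·y + 34/5 = 0 ∩ |GF|² = 929/25]
   → G = (-1, -37/5)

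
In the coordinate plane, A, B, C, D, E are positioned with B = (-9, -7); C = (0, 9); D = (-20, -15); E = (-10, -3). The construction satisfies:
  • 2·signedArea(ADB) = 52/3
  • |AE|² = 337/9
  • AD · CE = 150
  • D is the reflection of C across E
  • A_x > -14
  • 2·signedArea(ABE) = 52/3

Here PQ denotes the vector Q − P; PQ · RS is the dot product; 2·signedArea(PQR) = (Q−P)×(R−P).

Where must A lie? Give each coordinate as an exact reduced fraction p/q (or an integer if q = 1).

A = (-13, -25/3)

1. A_x = -13  [2·signedArea(ABE) = 52/3 ∩ 2·signedArea(ADB) = 52/3]
2. A_y = -25/3  [2·signedArea(ABE) = 52/3 ∩ 2·signedArea(ADB) = 52/3]
   → A = (-13, -25/3)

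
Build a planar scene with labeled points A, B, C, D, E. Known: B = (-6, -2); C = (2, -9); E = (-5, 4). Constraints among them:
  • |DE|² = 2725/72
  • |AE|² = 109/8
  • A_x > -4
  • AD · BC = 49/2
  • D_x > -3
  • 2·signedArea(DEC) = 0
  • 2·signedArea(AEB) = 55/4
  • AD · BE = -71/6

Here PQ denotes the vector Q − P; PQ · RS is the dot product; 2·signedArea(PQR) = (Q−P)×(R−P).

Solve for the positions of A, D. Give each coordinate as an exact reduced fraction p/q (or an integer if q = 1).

A = (-13/4, 3/4)
D = (-25/12, -17/12)

1. D_x = -25/12  [line 13·x + 7·y + 37 = 0 ∩ |DE|² = 2725/72]
2. D_y = -17/12  [line 13·x + 7·y + 37 = 0 ∩ |DE|² = 2725/72]
   → D = (-25/12, -17/12)
3. A_x = -13/4  [AD · BE = -71/6 ∩ AD · BC = 49/2]
4. A_y = 3/4  [AD · BE = -71/6 ∩ AD · BC = 49/2]
   → A = (-13/4, 3/4)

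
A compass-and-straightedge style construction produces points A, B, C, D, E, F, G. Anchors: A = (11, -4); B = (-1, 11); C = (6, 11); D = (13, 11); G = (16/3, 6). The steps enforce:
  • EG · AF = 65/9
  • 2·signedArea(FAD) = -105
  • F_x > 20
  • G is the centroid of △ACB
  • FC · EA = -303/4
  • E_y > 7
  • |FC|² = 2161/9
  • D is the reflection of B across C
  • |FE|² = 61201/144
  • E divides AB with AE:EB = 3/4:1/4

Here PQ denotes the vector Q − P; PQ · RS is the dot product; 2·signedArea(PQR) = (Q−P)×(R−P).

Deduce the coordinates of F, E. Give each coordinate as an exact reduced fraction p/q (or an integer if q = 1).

E = (2, 29/4)
F = (62/3, 16)

1. F_x = 62/3  [line -15·x + 2·y + 278 = 0 ∩ |FC|² = 2161/9]
2. F_y = 16  [line -15·x + 2·y + 278 = 0 ∩ |FC|² = 2161/9]
   → F = (62/3, 16)
3. E_x = 2  [E divides AB with AE:EB = 3/4:1/4]
4. E_y = 29/4  [E divides AB with AE:EB = 3/4:1/4]
   → E = (2, 29/4)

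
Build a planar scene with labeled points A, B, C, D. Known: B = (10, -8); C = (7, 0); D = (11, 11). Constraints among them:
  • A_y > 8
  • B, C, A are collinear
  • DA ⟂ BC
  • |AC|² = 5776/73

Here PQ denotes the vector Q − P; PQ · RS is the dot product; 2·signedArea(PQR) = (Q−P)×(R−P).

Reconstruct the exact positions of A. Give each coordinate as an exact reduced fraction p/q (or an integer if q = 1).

1. A_x = 283/73  [B, C, A are collinear ∩ DA ⟂ BC]
2. A_y = 608/73  [B, C, A are collinear ∩ DA ⟂ BC]
   → A = (283/73, 608/73)

A = (283/73, 608/73)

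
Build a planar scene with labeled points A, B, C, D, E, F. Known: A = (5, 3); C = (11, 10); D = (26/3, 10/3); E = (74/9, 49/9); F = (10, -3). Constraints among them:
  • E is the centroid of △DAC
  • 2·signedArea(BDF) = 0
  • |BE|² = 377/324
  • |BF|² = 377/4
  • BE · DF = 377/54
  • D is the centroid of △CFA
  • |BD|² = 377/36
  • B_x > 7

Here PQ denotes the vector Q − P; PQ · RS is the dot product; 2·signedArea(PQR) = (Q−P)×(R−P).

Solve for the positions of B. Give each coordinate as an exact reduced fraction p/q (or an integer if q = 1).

1. B_x = 8  [2·signedArea(BDF) = 0 ∩ BE · DF = 377/54]
2. B_y = 13/2  [2·signedArea(BDF) = 0 ∩ BE · DF = 377/54]
   → B = (8, 13/2)

B = (8, 13/2)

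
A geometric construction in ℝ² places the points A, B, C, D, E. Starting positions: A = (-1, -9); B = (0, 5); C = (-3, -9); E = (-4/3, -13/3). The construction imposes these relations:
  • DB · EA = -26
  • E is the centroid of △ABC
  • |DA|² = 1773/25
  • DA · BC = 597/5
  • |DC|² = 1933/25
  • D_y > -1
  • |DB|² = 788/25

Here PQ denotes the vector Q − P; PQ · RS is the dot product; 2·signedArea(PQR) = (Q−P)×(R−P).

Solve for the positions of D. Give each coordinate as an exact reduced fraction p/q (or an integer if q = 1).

D = (-2/5, -3/5)

1. D_x = -2/5  [DA · BC = 597/5 ∩ DB · EA = -26]
2. D_y = -3/5  [DA · BC = 597/5 ∩ DB · EA = -26]
   → D = (-2/5, -3/5)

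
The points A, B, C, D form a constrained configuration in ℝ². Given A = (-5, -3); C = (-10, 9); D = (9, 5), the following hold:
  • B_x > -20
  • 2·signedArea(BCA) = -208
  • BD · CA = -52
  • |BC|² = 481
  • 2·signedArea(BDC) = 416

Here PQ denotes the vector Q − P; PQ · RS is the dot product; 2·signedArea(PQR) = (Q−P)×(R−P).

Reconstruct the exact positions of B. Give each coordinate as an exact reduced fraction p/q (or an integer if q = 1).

1. B_x = -19  [2·signedArea(BCA) = -208 ∩ 2·signedArea(BDC) = 416]
2. B_y = -11  [2·signedArea(BCA) = -208 ∩ 2·signedArea(BDC) = 416]
   → B = (-19, -11)

B = (-19, -11)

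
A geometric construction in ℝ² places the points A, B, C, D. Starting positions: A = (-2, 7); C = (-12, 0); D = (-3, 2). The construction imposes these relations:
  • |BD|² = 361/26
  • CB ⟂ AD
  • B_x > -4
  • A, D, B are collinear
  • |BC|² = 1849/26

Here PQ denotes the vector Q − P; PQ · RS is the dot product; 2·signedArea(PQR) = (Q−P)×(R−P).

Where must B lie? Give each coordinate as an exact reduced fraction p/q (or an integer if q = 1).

1. B_x = -97/26  [A, D, B are collinear ∩ CB ⟂ AD]
2. B_y = -43/26  [A, D, B are collinear ∩ CB ⟂ AD]
   → B = (-97/26, -43/26)

B = (-97/26, -43/26)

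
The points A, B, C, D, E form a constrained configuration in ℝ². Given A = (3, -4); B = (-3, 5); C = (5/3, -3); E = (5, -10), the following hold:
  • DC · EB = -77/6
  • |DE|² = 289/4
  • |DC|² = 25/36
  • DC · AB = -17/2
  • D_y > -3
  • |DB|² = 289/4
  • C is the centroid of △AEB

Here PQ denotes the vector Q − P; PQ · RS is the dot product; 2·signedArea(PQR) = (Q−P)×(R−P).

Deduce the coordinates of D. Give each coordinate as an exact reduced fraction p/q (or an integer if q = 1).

1. D_x = 1  [DC · AB = -17/2 ∩ DC · EB = -77/6]
2. D_y = -5/2  [DC · AB = -17/2 ∩ DC · EB = -77/6]
   → D = (1, -5/2)

D = (1, -5/2)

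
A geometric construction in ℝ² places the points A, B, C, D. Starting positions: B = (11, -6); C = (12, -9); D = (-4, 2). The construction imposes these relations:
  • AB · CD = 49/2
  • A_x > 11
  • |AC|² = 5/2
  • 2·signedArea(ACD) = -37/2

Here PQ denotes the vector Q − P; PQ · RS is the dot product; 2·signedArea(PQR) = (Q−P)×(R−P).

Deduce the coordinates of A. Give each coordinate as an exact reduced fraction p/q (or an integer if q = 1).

A = (23/2, -15/2)

1. A_x = 23/2  [2·signedArea(ACD) = -37/2 ∩ AB · CD = 49/2]
2. A_y = -15/2  [2·signedArea(ACD) = -37/2 ∩ AB · CD = 49/2]
   → A = (23/2, -15/2)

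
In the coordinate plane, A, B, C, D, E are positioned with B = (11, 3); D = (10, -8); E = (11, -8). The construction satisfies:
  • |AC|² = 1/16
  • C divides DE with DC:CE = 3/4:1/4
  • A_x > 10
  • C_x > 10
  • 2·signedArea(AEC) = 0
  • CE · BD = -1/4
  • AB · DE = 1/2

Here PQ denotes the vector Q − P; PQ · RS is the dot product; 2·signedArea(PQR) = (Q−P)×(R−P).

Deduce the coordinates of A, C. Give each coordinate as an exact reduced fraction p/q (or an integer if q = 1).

1. A_x = 21/2  [AB · DE = 1/2]
2. C_x = 43/4  [C divides DE with DC:CE = 3/4:1/4]
3. C_y = -8  [C divides DE with DC:CE = 3/4:1/4]
   → C = (43/4, -8)
4. A_x = 21/2  [2·signedArea(AEC) = 0 ∩ AB · DE = 1/2]
5. A_y = -8  [2·signedArea(AEC) = 0 ∩ AB · DE = 1/2]
   → A = (21/2, -8)

A = (21/2, -8)
C = (43/4, -8)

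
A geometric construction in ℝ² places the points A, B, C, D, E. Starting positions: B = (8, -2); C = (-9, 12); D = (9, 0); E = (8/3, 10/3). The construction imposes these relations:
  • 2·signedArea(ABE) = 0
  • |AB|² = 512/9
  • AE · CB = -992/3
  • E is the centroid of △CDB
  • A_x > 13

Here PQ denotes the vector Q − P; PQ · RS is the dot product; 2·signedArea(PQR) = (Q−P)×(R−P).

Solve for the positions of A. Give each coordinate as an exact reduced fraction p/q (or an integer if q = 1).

A = (40/3, -22/3)

1. A_x = 40/3  [2·signedArea(ABE) = 0 ∩ AE · CB = -992/3]
2. A_y = -22/3  [2·signedArea(ABE) = 0 ∩ AE · CB = -992/3]
   → A = (40/3, -22/3)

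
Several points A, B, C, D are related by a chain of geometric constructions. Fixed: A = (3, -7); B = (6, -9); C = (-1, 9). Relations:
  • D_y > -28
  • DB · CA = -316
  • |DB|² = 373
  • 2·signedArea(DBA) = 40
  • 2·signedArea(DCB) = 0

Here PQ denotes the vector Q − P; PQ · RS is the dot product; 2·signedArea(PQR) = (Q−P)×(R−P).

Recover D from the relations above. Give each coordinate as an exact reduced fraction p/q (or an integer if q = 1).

D = (13, -27)

1. D_x = 13  [2·signedArea(DCB) = 0 ∩ DB · CA = -316]
2. D_y = -27  [2·signedArea(DCB) = 0 ∩ DB · CA = -316]
   → D = (13, -27)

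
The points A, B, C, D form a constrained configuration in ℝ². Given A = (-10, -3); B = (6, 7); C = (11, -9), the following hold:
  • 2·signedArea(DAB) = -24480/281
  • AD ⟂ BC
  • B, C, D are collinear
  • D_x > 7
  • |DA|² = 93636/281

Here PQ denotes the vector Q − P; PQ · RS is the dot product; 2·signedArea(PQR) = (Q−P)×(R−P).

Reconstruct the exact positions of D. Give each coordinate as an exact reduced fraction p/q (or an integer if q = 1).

1. D_x = 2086/281  [B, C, D are collinear ∩ AD ⟂ BC]
2. D_y = 687/281  [B, C, D are collinear ∩ AD ⟂ BC]
   → D = (2086/281, 687/281)

D = (2086/281, 687/281)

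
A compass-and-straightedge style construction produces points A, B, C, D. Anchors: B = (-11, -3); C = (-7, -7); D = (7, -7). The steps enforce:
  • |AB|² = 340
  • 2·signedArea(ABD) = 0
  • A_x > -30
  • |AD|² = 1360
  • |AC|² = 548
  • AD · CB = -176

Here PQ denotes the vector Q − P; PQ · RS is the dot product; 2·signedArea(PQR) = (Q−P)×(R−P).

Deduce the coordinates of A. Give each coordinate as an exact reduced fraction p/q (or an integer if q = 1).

A = (-29, 1)

1. A_x = -29  [2·signedArea(ABD) = 0 ∩ AD · CB = -176]
2. A_y = 1  [2·signedArea(ABD) = 0 ∩ AD · CB = -176]
   → A = (-29, 1)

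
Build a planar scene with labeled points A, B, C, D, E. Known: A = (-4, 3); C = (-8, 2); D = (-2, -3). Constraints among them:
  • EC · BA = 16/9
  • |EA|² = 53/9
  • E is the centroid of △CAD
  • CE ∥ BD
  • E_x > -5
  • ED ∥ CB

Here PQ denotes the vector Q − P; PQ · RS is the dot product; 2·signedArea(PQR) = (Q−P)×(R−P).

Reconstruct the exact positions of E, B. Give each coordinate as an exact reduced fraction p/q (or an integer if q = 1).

1. E_x = -14/3  [E is the centroid of △CAD]
2. E_y = 2/3  [E is the centroid of △CAD]
   → E = (-14/3, 2/3)
3. B_x = -16/3  [CE ∥ BD ∩ ED ∥ CB]
4. B_y = -5/3  [CE ∥ BD ∩ ED ∥ CB]
   → B = (-16/3, -5/3)

B = (-16/3, -5/3)
E = (-14/3, 2/3)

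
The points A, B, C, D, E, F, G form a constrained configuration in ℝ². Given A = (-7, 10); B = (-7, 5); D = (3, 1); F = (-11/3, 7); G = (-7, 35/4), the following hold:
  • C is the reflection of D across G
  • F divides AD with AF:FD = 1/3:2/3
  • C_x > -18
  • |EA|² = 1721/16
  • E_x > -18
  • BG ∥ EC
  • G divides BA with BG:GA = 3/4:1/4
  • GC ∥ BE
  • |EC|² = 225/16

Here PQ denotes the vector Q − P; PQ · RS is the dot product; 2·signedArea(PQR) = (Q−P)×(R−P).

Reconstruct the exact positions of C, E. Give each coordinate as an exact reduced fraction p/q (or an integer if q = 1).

1. C_x = -17  [C is the reflection of D across G]
2. C_y = 33/2  [C is the reflection of D across G]
   → C = (-17, 33/2)
3. E_x = -17  [BG ∥ EC ∩ GC ∥ BE]
4. E_y = 51/4  [BG ∥ EC ∩ GC ∥ BE]
   → E = (-17, 51/4)

C = (-17, 33/2)
E = (-17, 51/4)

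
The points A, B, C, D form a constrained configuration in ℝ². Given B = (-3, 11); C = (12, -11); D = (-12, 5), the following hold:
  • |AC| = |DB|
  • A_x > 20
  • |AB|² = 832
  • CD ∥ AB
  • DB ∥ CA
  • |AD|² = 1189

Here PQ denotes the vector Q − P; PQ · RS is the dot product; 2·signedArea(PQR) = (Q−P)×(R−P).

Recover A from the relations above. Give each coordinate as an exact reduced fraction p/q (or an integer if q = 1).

A = (21, -5)

1. A_x = 21  [CD ∥ AB ∩ DB ∥ CA]
2. A_y = -5  [CD ∥ AB ∩ DB ∥ CA]
   → A = (21, -5)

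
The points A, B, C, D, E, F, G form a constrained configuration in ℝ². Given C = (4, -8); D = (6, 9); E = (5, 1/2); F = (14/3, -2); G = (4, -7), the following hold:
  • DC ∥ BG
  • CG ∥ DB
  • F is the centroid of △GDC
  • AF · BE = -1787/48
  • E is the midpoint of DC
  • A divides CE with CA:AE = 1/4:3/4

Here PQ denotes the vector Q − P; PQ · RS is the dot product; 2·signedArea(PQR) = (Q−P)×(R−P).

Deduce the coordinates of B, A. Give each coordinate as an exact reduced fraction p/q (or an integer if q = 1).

1. B_x = 6  [DC ∥ BG ∩ CG ∥ DB]
2. B_y = 10  [DC ∥ BG ∩ CG ∥ DB]
   → B = (6, 10)
3. A_x = 17/4  [A divides CE with CA:AE = 1/4:3/4]
4. A_y = -47/8  [A divides CE with CA:AE = 1/4:3/4]
   → A = (17/4, -47/8)

A = (17/4, -47/8)
B = (6, 10)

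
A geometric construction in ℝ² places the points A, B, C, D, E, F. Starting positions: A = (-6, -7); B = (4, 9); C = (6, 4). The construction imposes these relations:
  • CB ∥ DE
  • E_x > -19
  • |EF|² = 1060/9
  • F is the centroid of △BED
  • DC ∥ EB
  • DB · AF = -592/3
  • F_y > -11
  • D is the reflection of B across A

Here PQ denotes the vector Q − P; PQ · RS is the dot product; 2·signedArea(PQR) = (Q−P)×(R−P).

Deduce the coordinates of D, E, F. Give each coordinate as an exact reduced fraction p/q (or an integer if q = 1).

1. D_x = -16  [D is the reflection of B across A]
2. D_y = -23  [D is the reflection of B across A]
   → D = (-16, -23)
3. E_x = -18  [DC ∥ EB ∩ CB ∥ DE]
4. E_y = -18  [DC ∥ EB ∩ CB ∥ DE]
   → E = (-18, -18)
5. F_x = -10  [F is the centroid of △BED]
6. F_y = -32/3  [F is the centroid of △BED]
   → F = (-10, -32/3)

D = (-16, -23)
E = (-18, -18)
F = (-10, -32/3)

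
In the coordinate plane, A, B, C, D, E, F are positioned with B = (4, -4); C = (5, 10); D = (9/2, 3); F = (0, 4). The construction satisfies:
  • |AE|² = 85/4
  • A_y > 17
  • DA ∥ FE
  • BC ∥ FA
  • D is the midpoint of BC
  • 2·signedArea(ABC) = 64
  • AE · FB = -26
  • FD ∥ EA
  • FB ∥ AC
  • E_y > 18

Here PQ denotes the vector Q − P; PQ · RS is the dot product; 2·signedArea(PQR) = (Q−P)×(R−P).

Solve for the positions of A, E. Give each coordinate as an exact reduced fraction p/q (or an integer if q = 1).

1. A_x = 1  [FB ∥ AC ∩ BC ∥ FA]
2. A_y = 18  [FB ∥ AC ∩ BC ∥ FA]
   → A = (1, 18)
3. E_x = -7/2  [FD ∥ EA ∩ DA ∥ FE]
4. E_y = 19  [FD ∥ EA ∩ DA ∥ FE]
   → E = (-7/2, 19)

A = (1, 18)
E = (-7/2, 19)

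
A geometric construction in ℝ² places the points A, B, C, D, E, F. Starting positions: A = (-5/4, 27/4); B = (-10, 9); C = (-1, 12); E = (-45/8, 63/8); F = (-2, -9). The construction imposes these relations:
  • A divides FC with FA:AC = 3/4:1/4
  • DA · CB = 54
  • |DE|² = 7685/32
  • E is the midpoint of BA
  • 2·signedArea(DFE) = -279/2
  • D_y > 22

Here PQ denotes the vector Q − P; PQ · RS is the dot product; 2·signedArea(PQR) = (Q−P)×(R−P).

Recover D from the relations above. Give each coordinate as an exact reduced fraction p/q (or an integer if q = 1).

1. D_x = -1/2  [2·signedArea(DFE) = -279/2 ∩ DA · CB = 54]
2. D_y = 45/2  [2·signedArea(DFE) = -279/2 ∩ DA · CB = 54]
   → D = (-1/2, 45/2)

D = (-1/2, 45/2)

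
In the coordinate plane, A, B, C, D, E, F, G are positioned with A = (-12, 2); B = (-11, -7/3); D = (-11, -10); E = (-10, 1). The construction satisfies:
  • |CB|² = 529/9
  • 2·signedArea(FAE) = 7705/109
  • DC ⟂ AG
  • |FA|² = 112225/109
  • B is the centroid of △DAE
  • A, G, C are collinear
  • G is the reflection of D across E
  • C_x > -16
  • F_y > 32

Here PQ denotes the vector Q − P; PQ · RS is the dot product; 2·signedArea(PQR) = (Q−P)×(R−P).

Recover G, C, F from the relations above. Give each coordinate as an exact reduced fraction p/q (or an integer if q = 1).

C = (-1659/109, -952/109)
F = (-303/109, 3568/109)
G = (-9, 12)

1. G_x = -9  [G is the reflection of D across E]
2. G_y = 12  [G is the reflection of D across E]
   → G = (-9, 12)
3. C_x = -1659/109  [A, G, C are collinear ∩ DC ⟂ AG]
4. C_y = -952/109  [A, G, C are collinear ∩ DC ⟂ AG]
   → C = (-1659/109, -952/109)
5. F_x = -303/109  [line 1·x + 2·y + -6833/109 = 0 ∩ |FA|² = 112225/109]
6. F_y = 3568/109  [line 1·x + 2·y + -6833/109 = 0 ∩ |FA|² = 112225/109]
   → F = (-303/109, 3568/109)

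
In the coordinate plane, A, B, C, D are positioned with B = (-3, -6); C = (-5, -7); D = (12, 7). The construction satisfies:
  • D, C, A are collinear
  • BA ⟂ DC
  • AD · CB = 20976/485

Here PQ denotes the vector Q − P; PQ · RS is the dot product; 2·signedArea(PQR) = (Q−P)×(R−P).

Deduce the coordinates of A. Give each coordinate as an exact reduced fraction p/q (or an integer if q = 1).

A = (-1609/485, -2723/485)

1. A_x = -1609/485  [D, C, A are collinear ∩ BA ⟂ DC]
2. A_y = -2723/485  [D, C, A are collinear ∩ BA ⟂ DC]
   → A = (-1609/485, -2723/485)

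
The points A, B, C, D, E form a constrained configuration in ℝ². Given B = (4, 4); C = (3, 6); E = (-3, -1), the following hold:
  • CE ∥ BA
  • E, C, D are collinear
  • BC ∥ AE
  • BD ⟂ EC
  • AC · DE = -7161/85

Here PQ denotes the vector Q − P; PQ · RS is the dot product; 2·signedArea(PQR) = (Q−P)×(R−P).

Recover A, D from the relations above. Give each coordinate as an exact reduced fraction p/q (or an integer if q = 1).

1. A_x = -2  [BC ∥ AE ∩ CE ∥ BA]
2. A_y = -3  [BC ∥ AE ∩ CE ∥ BA]
   → A = (-2, -3)
3. D_x = 207/85  [E, C, D are collinear ∩ BD ⟂ EC]
4. D_y = 454/85  [E, C, D are collinear ∩ BD ⟂ EC]
   → D = (207/85, 454/85)

A = (-2, -3)
D = (207/85, 454/85)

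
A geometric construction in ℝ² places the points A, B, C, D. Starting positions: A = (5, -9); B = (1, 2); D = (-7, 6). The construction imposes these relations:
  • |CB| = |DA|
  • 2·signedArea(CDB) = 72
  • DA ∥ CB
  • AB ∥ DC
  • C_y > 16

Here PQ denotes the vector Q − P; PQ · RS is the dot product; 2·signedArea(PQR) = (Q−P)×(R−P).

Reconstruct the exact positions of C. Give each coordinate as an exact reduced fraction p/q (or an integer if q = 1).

1. C_x = -11  [DA ∥ CB ∩ AB ∥ DC]
2. C_y = 17  [DA ∥ CB ∩ AB ∥ DC]
   → C = (-11, 17)

C = (-11, 17)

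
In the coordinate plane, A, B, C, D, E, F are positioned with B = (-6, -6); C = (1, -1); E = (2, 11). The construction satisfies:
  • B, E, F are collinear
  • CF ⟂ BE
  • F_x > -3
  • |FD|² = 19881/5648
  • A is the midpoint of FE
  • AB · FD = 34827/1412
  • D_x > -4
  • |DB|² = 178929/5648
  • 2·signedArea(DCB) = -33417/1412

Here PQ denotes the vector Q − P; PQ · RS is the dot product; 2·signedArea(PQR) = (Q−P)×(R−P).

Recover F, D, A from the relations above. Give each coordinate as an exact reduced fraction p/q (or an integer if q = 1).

A = (-142/353, 2081/353)
D = (-1272/353, -1281/1412)
F = (-990/353, 279/353)

1. F_x = -990/353  [B, E, F are collinear ∩ CF ⟂ BE]
2. F_y = 279/353  [B, E, F are collinear ∩ CF ⟂ BE]
   → F = (-990/353, 279/353)
3. D_x = -1272/353  [line 5·x + -7·y + 16473/1412 = 0 ∩ |DB|² = 178929/5648]
4. D_y = -1281/1412  [line 5·x + -7·y + 16473/1412 = 0 ∩ |DB|² = 178929/5648]
   → D = (-1272/353, -1281/1412)
5. A_x = -142/353  [A is the midpoint of FE]
6. A_y = 2081/353  [A is the midpoint of FE]
   → A = (-142/353, 2081/353)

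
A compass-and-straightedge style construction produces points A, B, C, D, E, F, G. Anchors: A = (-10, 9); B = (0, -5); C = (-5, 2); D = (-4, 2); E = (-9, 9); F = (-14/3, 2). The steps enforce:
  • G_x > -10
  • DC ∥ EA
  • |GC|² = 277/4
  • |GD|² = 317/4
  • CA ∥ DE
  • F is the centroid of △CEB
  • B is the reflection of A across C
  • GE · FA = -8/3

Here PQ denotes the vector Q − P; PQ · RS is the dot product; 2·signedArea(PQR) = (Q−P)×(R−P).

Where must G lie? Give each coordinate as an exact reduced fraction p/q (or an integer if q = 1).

1. G_x = -19/2  [line 16/3·x + -7·y + 341/3 = 0 ∩ |GC|² = 277/4]
2. G_y = 9  [line 16/3·x + -7·y + 341/3 = 0 ∩ |GC|² = 277/4]
   → G = (-19/2, 9)

G = (-19/2, 9)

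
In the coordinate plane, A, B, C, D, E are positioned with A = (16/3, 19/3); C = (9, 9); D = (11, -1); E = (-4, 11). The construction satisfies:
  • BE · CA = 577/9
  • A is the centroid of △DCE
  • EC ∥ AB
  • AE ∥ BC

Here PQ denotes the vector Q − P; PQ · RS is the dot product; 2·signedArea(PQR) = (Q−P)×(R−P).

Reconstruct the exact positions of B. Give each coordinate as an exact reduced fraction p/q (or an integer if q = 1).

1. B_x = 55/3  [AE ∥ BC ∩ EC ∥ AB]
2. B_y = 13/3  [AE ∥ BC ∩ EC ∥ AB]
   → B = (55/3, 13/3)

B = (55/3, 13/3)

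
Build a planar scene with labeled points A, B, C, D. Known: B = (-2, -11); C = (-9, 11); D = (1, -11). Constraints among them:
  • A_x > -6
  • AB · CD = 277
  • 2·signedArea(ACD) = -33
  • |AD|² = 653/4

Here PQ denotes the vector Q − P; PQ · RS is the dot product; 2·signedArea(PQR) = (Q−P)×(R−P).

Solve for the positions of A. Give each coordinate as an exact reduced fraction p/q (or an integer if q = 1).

1. A_x = -11/2  [AB · CD = 277 ∩ 2·signedArea(ACD) = -33]
2. A_y = 0  [AB · CD = 277 ∩ 2·signedArea(ACD) = -33]
   → A = (-11/2, 0)

A = (-11/2, 0)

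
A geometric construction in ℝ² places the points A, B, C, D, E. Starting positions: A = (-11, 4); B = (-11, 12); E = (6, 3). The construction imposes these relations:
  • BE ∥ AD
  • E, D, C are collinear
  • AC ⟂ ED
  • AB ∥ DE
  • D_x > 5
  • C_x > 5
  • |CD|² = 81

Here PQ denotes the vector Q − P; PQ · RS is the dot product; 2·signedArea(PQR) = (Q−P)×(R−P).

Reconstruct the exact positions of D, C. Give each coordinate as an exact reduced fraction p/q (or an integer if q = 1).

1. D_x = 6  [AB ∥ DE ∩ BE ∥ AD]
2. D_y = -5  [AB ∥ DE ∩ BE ∥ AD]
   → D = (6, -5)
3. C_x = 6  [E, D, C are collinear ∩ AC ⟂ ED]
4. C_y = 4  [E, D, C are collinear ∩ AC ⟂ ED]
   → C = (6, 4)

C = (6, 4)
D = (6, -5)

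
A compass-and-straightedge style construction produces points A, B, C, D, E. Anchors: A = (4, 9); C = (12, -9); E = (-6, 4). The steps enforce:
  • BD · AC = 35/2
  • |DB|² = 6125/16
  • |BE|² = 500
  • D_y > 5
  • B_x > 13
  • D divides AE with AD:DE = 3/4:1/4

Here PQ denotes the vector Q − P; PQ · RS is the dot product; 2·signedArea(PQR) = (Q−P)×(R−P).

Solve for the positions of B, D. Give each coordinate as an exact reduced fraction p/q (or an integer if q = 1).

B = (14, 14)
D = (-7/2, 21/4)

1. D_x = -7/2  [D divides AE with AD:DE = 3/4:1/4]
2. D_y = 21/4  [D divides AE with AD:DE = 3/4:1/4]
   → D = (-7/2, 21/4)
3. B_x = 14  [line -8·x + 18·y + -140 = 0 ∩ |BE|² = 500]
4. B_y = 14  [line -8·x + 18·y + -140 = 0 ∩ |BE|² = 500]
   → B = (14, 14)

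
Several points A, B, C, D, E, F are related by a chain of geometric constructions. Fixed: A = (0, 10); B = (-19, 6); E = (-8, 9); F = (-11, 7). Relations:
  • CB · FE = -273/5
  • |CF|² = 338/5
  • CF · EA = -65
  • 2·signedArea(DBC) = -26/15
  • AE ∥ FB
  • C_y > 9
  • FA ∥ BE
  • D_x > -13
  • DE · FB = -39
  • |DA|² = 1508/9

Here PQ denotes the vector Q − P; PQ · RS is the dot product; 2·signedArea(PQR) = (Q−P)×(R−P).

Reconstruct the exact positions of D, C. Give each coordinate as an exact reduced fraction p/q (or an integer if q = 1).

1. C_x = -16/5  [CF · EA = -65 ∩ CB · FE = -273/5]
2. C_y = 48/5  [CF · EA = -65 ∩ CB · FE = -273/5]
   → C = (-16/5, 48/5)
3. D_x = -38/3  [2·signedArea(DBC) = -26/15 ∩ DE · FB = -39]
4. D_y = 22/3  [2·signedArea(DBC) = -26/15 ∩ DE · FB = -39]
   → D = (-38/3, 22/3)

C = (-16/5, 48/5)
D = (-38/3, 22/3)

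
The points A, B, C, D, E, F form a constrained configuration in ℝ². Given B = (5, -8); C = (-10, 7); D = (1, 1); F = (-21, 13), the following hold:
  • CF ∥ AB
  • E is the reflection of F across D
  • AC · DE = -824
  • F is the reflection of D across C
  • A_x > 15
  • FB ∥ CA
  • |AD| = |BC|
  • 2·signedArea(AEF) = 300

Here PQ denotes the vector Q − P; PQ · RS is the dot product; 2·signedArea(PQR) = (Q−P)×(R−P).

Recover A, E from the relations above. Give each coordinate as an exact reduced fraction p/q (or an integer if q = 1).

1. A_x = 16  [CF ∥ AB ∩ FB ∥ CA]
2. A_y = -14  [CF ∥ AB ∩ FB ∥ CA]
   → A = (16, -14)
3. E_x = 23  [E is the reflection of F across D]
4. E_y = -11  [E is the reflection of F across D]
   → E = (23, -11)

A = (16, -14)
E = (23, -11)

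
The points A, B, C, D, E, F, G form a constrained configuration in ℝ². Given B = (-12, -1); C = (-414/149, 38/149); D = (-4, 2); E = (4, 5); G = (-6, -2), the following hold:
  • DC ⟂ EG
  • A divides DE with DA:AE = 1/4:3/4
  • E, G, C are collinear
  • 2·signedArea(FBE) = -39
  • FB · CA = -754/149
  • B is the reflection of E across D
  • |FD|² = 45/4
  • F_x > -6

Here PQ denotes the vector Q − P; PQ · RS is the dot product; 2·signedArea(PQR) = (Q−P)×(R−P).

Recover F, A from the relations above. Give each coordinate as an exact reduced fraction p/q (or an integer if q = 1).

A = (-2, 11/4)
F = (-11/2, -1)

1. A_x = -2  [A divides DE with DA:AE = 1/4:3/4]
2. A_y = 11/4  [A divides DE with DA:AE = 1/4:3/4]
   → A = (-2, 11/4)
3. F_x = -11/2  [FB · CA = -754/149 ∩ 2·signedArea(FBE) = -39]
4. F_y = -1  [FB · CA = -754/149 ∩ 2·signedArea(FBE) = -39]
   → F = (-11/2, -1)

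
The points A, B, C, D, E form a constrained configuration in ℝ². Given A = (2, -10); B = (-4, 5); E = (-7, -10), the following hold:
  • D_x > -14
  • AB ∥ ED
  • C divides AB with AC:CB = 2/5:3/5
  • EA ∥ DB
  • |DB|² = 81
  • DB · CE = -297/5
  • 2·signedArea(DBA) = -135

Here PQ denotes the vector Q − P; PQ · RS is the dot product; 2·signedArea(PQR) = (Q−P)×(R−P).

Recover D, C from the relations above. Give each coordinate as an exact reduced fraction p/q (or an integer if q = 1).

C = (-2/5, -4)
D = (-13, 5)

1. D_x = -13  [EA ∥ DB ∩ AB ∥ ED]
2. D_y = 5  [EA ∥ DB ∩ AB ∥ ED]
   → D = (-13, 5)
3. C_x = -2/5  [C divides AB with AC:CB = 2/5:3/5]
4. C_y = -4  [C divides AB with AC:CB = 2/5:3/5]
   → C = (-2/5, -4)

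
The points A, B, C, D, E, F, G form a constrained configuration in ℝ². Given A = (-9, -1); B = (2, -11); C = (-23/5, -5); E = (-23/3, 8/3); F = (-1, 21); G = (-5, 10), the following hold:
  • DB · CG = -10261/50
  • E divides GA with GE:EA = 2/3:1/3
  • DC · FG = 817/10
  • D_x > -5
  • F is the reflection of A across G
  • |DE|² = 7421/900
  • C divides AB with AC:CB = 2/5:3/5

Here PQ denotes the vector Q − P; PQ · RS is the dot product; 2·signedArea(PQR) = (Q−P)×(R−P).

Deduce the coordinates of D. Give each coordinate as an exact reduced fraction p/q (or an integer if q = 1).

D = (-24/5, 5/2)

1. D_x = -24/5  [DC · FG = 817/10 ∩ DB · CG = -10261/50]
2. D_y = 5/2  [DC · FG = 817/10 ∩ DB · CG = -10261/50]
   → D = (-24/5, 5/2)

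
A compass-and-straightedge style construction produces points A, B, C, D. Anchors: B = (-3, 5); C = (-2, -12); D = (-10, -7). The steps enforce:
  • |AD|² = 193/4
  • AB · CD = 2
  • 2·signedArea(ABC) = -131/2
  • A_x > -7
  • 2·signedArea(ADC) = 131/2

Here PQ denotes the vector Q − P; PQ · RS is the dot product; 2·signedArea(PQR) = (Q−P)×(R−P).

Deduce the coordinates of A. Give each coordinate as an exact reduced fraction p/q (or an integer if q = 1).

A = (-13/2, -1)

1. A_x = -13/2  [2·signedArea(ADC) = 131/2 ∩ 2·signedArea(ABC) = -131/2]
2. A_y = -1  [2·signedArea(ADC) = 131/2 ∩ 2·signedArea(ABC) = -131/2]
   → A = (-13/2, -1)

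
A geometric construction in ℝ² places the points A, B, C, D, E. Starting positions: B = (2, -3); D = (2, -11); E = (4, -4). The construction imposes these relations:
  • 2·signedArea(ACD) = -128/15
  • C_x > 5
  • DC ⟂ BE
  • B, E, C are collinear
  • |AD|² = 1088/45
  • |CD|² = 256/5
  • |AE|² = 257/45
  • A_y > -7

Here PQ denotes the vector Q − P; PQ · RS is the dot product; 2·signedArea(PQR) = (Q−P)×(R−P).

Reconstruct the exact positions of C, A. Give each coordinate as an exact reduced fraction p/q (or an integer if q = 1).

1. C_x = 26/5  [B, E, C are collinear ∩ DC ⟂ BE]
2. C_y = -23/5  [B, E, C are collinear ∩ DC ⟂ BE]
   → C = (26/5, -23/5)
3. A_x = 46/15  [line 32/5·x + -16/5·y + -592/15 = 0 ∩ |AD|² = 1088/45]
4. A_y = -31/5  [line 32/5·x + -16/5·y + -592/15 = 0 ∩ |AD|² = 1088/45]
   → A = (46/15, -31/5)

A = (46/15, -31/5)
C = (26/5, -23/5)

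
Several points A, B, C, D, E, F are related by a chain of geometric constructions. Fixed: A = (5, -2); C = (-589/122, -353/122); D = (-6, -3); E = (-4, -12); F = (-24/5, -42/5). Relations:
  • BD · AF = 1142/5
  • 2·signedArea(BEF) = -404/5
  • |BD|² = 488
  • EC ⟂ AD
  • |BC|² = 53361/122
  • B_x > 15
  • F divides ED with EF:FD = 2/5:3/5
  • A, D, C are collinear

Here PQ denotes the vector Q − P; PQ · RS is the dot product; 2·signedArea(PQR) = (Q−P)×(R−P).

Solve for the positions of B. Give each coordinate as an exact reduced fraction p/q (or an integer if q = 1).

B = (16, -1)

1. B_x = 16  [2·signedArea(BEF) = -404/5 ∩ BD · AF = 1142/5]
2. B_y = -1  [2·signedArea(BEF) = -404/5 ∩ BD · AF = 1142/5]
   → B = (16, -1)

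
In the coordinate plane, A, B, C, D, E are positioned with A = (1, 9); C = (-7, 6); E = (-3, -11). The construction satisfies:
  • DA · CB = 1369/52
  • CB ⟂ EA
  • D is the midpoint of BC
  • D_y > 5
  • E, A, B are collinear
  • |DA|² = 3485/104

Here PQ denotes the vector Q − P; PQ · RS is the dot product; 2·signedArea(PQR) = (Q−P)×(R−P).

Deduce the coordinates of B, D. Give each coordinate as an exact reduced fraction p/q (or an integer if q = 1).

B = (3/26, 119/26)
D = (-179/52, 275/52)

1. B_x = 3/26  [E, A, B are collinear ∩ CB ⟂ EA]
2. B_y = 119/26  [E, A, B are collinear ∩ CB ⟂ EA]
   → B = (3/26, 119/26)
3. D_x = -179/52  [D is the midpoint of BC]
4. D_y = 275/52  [D is the midpoint of BC]
   → D = (-179/52, 275/52)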